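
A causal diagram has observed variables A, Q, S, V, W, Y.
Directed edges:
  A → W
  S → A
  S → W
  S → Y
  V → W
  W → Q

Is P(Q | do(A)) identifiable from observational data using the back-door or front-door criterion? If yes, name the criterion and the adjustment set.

P(Q|do(A)): backdoor, adjust for {S}.

desc(A)\{A}={Q,W}; candidates ⊆ {S,V,Y}.
size 0: {}; under {} A still reaches {Q,S,W,Y} ∋ Q.
{S}: A⊥Q given {S} in G with A→· removed — back-door holds.
P(Q|do(A)) = Σ_{S} P(Q|A,S)·P(S).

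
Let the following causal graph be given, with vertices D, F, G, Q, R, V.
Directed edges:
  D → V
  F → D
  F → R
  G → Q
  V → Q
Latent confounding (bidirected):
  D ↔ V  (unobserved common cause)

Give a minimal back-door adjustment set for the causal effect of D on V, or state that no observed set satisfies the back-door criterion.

desc(D)\{D}={Q,V}; candidates ⊆ {F,G,R}.
D↔V: latent back-door arc(s) into D.
size 0: {}; under {} D still reaches {F,Q,R,V} ∋ V.
size 1: {F}, {G}, {R}; under {F} D still reaches {Q,V} ∋ V.
size 2: {F,G}, {F,R}, {G,R}; under {F,G} D still reaches {Q,V} ∋ V.
D↔V cannot be blocked by any observed set — no back-door set.

D→V: no observed back-door set.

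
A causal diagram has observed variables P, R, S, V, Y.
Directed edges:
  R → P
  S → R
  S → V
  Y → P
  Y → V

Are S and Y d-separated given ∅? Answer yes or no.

Yes — S ⊥ Y | ∅.

Bayes-Ball from S | ∅ reaches {P,R,V}.
Y ∉ reach(S|∅) ⇒ S ⊥ Y | ∅.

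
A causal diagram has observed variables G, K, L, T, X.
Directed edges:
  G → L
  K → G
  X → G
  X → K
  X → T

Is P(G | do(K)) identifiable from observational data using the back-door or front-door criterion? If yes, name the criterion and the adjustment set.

P(G|do(K)): backdoor, adjust for {X}.

desc(K)\{K}={G,L}; candidates ⊆ {T,X}.
size 0: {}; under {} K still reaches {G,L,T,X} ∋ G.
{X}: K⊥G given {X} in G with K→· removed — back-door holds.
P(G|do(K)) = Σ_{X} P(G|K,X)·P(X).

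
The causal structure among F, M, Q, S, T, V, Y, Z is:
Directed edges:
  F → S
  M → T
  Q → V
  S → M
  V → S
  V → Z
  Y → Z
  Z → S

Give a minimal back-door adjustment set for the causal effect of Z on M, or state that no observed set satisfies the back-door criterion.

desc(Z)\{Z}={M,S,T}; candidates ⊆ {F,Q,V,Y}.
size 0: {}; under {} Z still reaches {M,Q,S,T,V,Y} ∋ M.
{V}: Z⊥M given {V} in G with Z→· removed — back-door holds.

Z→M: minimal back-door set {V}.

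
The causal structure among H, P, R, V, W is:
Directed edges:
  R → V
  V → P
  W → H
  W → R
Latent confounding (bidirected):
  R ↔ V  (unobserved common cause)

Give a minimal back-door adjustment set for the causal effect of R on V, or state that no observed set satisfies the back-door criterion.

R→V: no observed back-door set.

desc(R)\{R}={P,V}; candidates ⊆ {H,W}.
R↔V: latent back-door arc(s) into R.
size 0: {}; under {} R still reaches {H,P,V,W} ∋ V.
size 1: {H}, {W}; under {H} R still reaches {P,V,W} ∋ V.
size 2: {H,W}; under {H,W} R still reaches {P,V} ∋ V.
R↔V cannot be blocked by any observed set — no back-door set.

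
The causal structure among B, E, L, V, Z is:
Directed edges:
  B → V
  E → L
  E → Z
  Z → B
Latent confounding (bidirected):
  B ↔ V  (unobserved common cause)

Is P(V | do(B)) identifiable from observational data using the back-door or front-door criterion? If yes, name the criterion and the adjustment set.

P(V|do(B)): not identifiable (no BD/FD set).

desc(B)\{B}={V}; candidates ⊆ {E,L,Z}.
B↔V: latent back-door arc(s) into B.
size 0: {}; under {} B still reaches {E,L,V,Z} ∋ V.
size 1: {E}, {L}, {Z}; under {E} B still reaches {V,Z} ∋ V.
size 2: {E,L}, {E,Z}, {L,Z}; under {E,L} B still reaches {V,Z} ∋ V.
B↔V cannot be blocked by any observed set — no back-door set.
No mediator lies on a directed B→…→V path.
Neither criterion identifies P(V|do(B)) in this graph.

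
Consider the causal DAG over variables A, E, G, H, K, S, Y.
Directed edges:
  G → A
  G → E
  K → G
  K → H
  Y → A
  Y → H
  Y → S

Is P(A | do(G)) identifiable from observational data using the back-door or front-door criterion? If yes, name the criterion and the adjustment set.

P(A|do(G)): backdoor, adjust for ∅.

desc(G)\{G}={A,E}; candidates ⊆ {H,K,S,Y}.
∅: G⊥A given ∅ in G with G→· removed — back-door holds.
P(A|do(G)) = P(A|G) — no adjustment needed.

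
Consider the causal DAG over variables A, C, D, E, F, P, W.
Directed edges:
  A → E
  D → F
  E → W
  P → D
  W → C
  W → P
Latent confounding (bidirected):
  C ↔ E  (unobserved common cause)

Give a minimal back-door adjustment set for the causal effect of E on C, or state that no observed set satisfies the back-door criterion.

desc(E)\{E}={C,D,F,P,W}; candidates ⊆ {A}.
E↔C: latent back-door arc(s) into E.
size 0: {}; under {} E still reaches {A,C} ∋ C.
size 1: {A}; under {A} E still reaches {C} ∋ C.
E↔C cannot be blocked by any observed set — no back-door set.

E→C: no observed back-door set.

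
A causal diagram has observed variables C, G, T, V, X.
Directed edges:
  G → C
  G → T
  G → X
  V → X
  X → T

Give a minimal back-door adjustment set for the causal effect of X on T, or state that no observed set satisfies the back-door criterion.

X→T: minimal back-door set {G}.

desc(X)\{X}={T}; candidates ⊆ {C,G,V}.
size 0: {}; under {} X still reaches {C,G,T,V} ∋ T.
{G}: X⊥T given {G} in G with X→· removed — back-door holds.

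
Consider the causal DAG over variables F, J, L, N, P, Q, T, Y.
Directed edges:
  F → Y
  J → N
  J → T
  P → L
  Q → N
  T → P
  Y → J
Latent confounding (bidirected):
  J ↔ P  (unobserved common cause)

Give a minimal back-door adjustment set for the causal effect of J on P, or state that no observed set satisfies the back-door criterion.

J→P: no observed back-door set.

desc(J)\{J}={L,N,P,T}; candidates ⊆ {F,Q,Y}.
J↔P: latent back-door arc(s) into J.
size 0: {}; under {} J still reaches {F,L,P,Y} ∋ P.
size 1: {F}, {Q}, {Y}; under {F} J still reaches {L,P,Y} ∋ P.
size 2: {F,Q}, {F,Y}, {Q,Y}; under {F,Q} J still reaches {L,P,Y} ∋ P.
J↔P cannot be blocked by any observed set — no back-door set.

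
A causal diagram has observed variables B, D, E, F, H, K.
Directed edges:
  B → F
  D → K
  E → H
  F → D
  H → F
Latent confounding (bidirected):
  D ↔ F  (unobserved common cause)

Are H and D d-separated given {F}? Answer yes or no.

No — H and D are d-connected given {F}.

Bayes-Ball from H | {F} reaches {B,D,E,K}.
D ∈ reach(H|{F}) ⇒ H ⊥̸ D | {F}.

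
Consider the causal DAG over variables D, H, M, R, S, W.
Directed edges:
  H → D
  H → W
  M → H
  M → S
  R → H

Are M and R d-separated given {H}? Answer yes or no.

No — M and R are d-connected given {H}.

Bayes-Ball from M | {H} reaches {R,S}.
R ∈ reach(M|{H}) ⇒ M ⊥̸ R | {H}.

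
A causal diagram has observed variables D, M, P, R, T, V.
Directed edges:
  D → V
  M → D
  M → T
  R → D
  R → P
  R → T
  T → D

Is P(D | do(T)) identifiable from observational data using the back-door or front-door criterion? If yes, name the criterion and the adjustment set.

desc(T)\{T}={D,V}; candidates ⊆ {M,P,R}.
size 0: {}; under {} T still reaches {D,M,P,R,V} ∋ D.
size 1: {M}, {P}, {R}; under {M} T still reaches {D,P,R,V} ∋ D.
{M,R}: T⊥D given {M,R} in G with T→· removed — back-door holds.
P(D|do(T)) = Σ_{M,R} P(D|T,M,R)·P(M,R).

P(D|do(T)): backdoor, adjust for {M, R}.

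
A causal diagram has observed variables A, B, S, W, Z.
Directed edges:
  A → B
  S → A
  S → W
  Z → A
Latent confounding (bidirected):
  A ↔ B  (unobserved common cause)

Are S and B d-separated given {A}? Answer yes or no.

No — S and B are d-connected given {A}.

Bayes-Ball from S | {A} reaches {B,W,Z}.
B ∈ reach(S|{A}) ⇒ S ⊥̸ B | {A}.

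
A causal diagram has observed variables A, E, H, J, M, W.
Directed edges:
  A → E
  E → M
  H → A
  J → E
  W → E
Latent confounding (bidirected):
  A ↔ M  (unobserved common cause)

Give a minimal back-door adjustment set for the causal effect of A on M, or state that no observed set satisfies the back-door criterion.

desc(A)\{A}={E,M}; candidates ⊆ {H,J,W}.
A↔M: latent back-door arc(s) into A.
size 0: {}; under {} A still reaches {H,M} ∋ M.
size 1: {H}, {J}, {W}; under {H} A still reaches {M} ∋ M.
size 2: {H,J}, {H,W}, {J,W}; under {H,J} A still reaches {M} ∋ M.
A↔M cannot be blocked by any observed set — no back-door set.

A→M: no observed back-door set.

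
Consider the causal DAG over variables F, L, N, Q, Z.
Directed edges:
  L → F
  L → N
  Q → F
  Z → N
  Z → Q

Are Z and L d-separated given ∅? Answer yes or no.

Bayes-Ball from Z | ∅ reaches {F,N,Q}.
L ∉ reach(Z|∅) ⇒ Z ⊥ L | ∅.

Yes — Z ⊥ L | ∅.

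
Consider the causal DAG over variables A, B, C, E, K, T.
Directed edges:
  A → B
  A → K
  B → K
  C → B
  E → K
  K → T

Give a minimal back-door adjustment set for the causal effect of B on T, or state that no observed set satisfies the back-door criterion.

B→T: minimal back-door set {A}.

desc(B)\{B}={K,T}; candidates ⊆ {A,C,E}.
size 0: {}; under {} B still reaches {A,C,K,T} ∋ T.
{A}: B⊥T given {A} in G with B→· removed — back-door holds.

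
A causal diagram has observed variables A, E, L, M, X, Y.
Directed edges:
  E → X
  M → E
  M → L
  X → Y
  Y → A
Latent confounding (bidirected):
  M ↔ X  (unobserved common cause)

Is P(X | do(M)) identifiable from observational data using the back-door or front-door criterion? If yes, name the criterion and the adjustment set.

P(X|do(M)): frontdoor, adjust for {E}.

desc(M)\{M}={A,E,L,X,Y}; candidates ⊆ {—}.
M↔X: latent back-door arc(s) into M.
size 0: {}; under {} M still reaches {A,X,Y} ∋ X.
M↔X cannot be blocked by any observed set — no back-door set.
{E}: (i) intercepts every directed M→X path; (ii) no back-door M→{E}; (iii) {M} blocks every back-door {E}→X. Front-door holds.
P(X|do(M)) = Σ_{E} P(E|M) Σ_{M'} P(X|E,M')P(M').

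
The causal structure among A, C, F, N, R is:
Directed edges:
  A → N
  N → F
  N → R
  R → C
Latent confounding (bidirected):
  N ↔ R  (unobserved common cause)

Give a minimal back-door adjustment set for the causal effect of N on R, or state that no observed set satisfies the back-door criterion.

N→R: no observed back-door set.

desc(N)\{N}={C,F,R}; candidates ⊆ {A}.
N↔R: latent back-door arc(s) into N.
size 0: {}; under {} N still reaches {A,C,R} ∋ R.
size 1: {A}; under {A} N still reaches {C,R} ∋ R.
N↔R cannot be blocked by any observed set — no back-door set.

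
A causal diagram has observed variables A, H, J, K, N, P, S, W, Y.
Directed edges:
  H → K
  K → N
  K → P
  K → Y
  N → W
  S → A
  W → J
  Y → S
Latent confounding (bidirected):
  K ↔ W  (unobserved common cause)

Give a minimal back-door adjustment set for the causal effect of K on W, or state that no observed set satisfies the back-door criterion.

desc(K)\{K}={A,J,N,P,S,W,Y}; candidates ⊆ {H}.
K↔W: latent back-door arc(s) into K.
size 0: {}; under {} K still reaches {H,J,W} ∋ W.
size 1: {H}; under {H} K still reaches {J,W} ∋ W.
K↔W cannot be blocked by any observed set — no back-door set.

K→W: no observed back-door set.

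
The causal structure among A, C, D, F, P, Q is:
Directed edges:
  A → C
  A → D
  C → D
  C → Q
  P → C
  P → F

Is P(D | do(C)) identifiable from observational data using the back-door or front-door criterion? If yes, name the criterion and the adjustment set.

desc(C)\{C}={D,Q}; candidates ⊆ {A,F,P}.
size 0: {}; under {} C still reaches {A,D,F,P} ∋ D.
{A}: C⊥D given {A} in G with C→· removed — back-door holds.
P(D|do(C)) = Σ_{A} P(D|C,A)·P(A).

P(D|do(C)): backdoor, adjust for {A}.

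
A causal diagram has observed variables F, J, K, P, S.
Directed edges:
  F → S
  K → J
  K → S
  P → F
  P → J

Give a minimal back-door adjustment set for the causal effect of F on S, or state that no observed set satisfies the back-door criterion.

desc(F)\{F}={S}; candidates ⊆ {J,K,P}.
∅: F⊥S given ∅ in G with F→· removed — back-door holds.

F→S: minimal back-door set ∅.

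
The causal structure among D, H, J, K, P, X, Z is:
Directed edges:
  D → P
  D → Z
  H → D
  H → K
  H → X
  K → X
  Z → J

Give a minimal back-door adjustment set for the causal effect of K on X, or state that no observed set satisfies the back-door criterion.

desc(K)\{K}={X}; candidates ⊆ {D,H,J,P,Z}.
size 0: {}; under {} K still reaches {D,H,J,P,X,Z} ∋ X.
{H}: K⊥X given {H} in G with K→· removed — back-door holds.

K→X: minimal back-door set {H}.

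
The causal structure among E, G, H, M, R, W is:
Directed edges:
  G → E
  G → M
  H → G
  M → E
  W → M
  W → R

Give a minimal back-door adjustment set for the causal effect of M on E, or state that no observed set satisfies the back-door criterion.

desc(M)\{M}={E}; candidates ⊆ {G,H,R,W}.
size 0: {}; under {} M still reaches {E,G,H,R,W} ∋ E.
{G}: M⊥E given {G} in G with M→· removed — back-door holds.

M→E: minimal back-door set {G}.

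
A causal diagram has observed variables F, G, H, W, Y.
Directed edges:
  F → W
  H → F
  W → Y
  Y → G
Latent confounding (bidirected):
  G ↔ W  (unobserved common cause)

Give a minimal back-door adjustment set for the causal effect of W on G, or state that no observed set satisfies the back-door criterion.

W→G: no observed back-door set.

desc(W)\{W}={G,Y}; candidates ⊆ {F,H}.
W↔G: latent back-door arc(s) into W.
size 0: {}; under {} W still reaches {F,G,H} ∋ G.
size 1: {F}, {H}; under {F} W still reaches {G} ∋ G.
size 2: {F,H}; under {F,H} W still reaches {G} ∋ G.
W↔G cannot be blocked by any observed set — no back-door set.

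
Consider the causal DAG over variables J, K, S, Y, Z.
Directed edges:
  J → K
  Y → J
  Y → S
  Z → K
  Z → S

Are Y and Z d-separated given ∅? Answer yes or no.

Yes — Y ⊥ Z | ∅.

Bayes-Ball from Y | ∅ reaches {J,K,S}.
Z ∉ reach(Y|∅) ⇒ Y ⊥ Z | ∅.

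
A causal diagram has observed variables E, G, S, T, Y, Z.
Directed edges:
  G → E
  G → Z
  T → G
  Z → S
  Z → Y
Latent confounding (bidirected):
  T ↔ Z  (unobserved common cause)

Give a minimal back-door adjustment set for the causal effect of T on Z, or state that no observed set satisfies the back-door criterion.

desc(T)\{T}={E,G,S,Y,Z}; candidates ⊆ {—}.
T↔Z: latent back-door arc(s) into T.
size 0: {}; under {} T still reaches {S,Y,Z} ∋ Z.
T↔Z cannot be blocked by any observed set — no back-door set.

T→Z: no observed back-door set.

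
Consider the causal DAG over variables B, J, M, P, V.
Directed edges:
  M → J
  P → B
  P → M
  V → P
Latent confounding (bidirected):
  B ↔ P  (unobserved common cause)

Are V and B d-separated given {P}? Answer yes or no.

No — V and B are d-connected given {P}.

Bayes-Ball from V | {P} reaches {B}.
B ∈ reach(V|{P}) ⇒ V ⊥̸ B | {P}.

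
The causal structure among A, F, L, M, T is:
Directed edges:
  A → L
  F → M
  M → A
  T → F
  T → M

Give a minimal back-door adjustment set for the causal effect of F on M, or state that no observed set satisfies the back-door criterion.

desc(F)\{F}={A,L,M}; candidates ⊆ {T}.
size 0: {}; under {} F still reaches {A,L,M,T} ∋ M.
{T}: F⊥M given {T} in G with F→· removed — back-door holds.

F→M: minimal back-door set {T}.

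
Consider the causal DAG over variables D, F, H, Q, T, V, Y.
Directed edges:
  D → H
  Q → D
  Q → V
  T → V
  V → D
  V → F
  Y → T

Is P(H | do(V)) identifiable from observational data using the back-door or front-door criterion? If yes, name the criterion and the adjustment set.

desc(V)\{V}={D,F,H}; candidates ⊆ {Q,T,Y}.
size 0: {}; under {} V still reaches {D,H,Q,T,Y} ∋ H.
{Q}: V⊥H given {Q} in G with V→· removed — back-door holds.
P(H|do(V)) = Σ_{Q} P(H|V,Q)·P(Q).

P(H|do(V)): backdoor, adjust for {Q}.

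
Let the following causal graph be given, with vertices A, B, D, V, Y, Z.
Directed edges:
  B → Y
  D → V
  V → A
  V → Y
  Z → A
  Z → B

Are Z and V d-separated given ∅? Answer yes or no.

Yes — Z ⊥ V | ∅.

Bayes-Ball from Z | ∅ reaches {A,B,Y}.
V ∉ reach(Z|∅) ⇒ Z ⊥ V | ∅.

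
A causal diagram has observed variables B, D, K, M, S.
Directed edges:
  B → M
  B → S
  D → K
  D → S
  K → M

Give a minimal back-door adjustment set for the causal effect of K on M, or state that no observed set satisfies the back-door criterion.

K→M: minimal back-door set ∅.

desc(K)\{K}={M}; candidates ⊆ {B,D,S}.
∅: K⊥M given ∅ in G with K→· removed — back-door holds.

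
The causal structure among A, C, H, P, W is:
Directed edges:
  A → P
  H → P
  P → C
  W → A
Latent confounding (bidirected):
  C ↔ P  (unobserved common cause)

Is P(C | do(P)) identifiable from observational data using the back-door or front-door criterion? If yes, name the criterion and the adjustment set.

P(C|do(P)): not identifiable (no BD/FD set).

desc(P)\{P}={C}; candidates ⊆ {A,H,W}.
P↔C: latent back-door arc(s) into P.
size 0: {}; under {} P still reaches {A,C,H,W} ∋ C.
size 1: {A}, {H}, {W}; under {A} P still reaches {C,H} ∋ C.
size 2: {A,H}, {A,W}, {H,W}; under {A,H} P still reaches {C} ∋ C.
P↔C cannot be blocked by any observed set — no back-door set.
No mediator lies on a directed P→…→C path.
Neither criterion identifies P(C|do(P)) in this graph.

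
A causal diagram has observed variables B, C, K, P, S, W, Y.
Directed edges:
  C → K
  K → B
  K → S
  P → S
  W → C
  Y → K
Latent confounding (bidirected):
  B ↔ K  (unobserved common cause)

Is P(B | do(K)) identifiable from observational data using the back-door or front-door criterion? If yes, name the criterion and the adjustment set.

P(B|do(K)): not identifiable (no BD/FD set).

desc(K)\{K}={B,S}; candidates ⊆ {C,P,W,Y}.
K↔B: latent back-door arc(s) into K.
size 0: {}; under {} K still reaches {B,C,W,Y} ∋ B.
size 1: {C}, {P}, {W} …(+1); under {C} K still reaches {B,Y} ∋ B.
size 2: {C,P}, {C,W}, {C,Y} …(+3); under {C,P} K still reaches {B,Y} ∋ B.
K↔B cannot be blocked by any observed set — no back-door set.
No mediator lies on a directed K→…→B path.
Neither criterion identifies P(B|do(K)) in this graph.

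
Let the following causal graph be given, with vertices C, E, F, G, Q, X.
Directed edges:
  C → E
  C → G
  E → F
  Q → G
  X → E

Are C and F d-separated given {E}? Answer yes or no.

Yes — C ⊥ F | {E}.

Bayes-Ball from C | {E} reaches {G,X}.
F ∉ reach(C|{E}) ⇒ C ⊥ F | {E}.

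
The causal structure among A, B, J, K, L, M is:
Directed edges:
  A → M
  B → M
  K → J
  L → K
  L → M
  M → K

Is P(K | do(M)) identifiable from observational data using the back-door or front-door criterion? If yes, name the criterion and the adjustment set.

desc(M)\{M}={J,K}; candidates ⊆ {A,B,L}.
size 0: {}; under {} M still reaches {A,B,J,K,L} ∋ K.
{L}: M⊥K given {L} in G with M→· removed — back-door holds.
P(K|do(M)) = Σ_{L} P(K|M,L)·P(L).

P(K|do(M)): backdoor, adjust for {L}.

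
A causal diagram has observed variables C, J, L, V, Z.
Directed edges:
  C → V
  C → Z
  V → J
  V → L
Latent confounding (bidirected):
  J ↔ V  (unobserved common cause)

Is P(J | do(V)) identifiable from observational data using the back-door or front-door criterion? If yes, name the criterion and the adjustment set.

P(J|do(V)): not identifiable (no BD/FD set).

desc(V)\{V}={J,L}; candidates ⊆ {C,Z}.
V↔J: latent back-door arc(s) into V.
size 0: {}; under {} V still reaches {C,J,Z} ∋ J.
size 1: {C}, {Z}; under {C} V still reaches {J} ∋ J.
size 2: {C,Z}; under {C,Z} V still reaches {J} ∋ J.
V↔J cannot be blocked by any observed set — no back-door set.
No mediator lies on a directed V→…→J path.
Neither criterion identifies P(J|do(V)) in this graph.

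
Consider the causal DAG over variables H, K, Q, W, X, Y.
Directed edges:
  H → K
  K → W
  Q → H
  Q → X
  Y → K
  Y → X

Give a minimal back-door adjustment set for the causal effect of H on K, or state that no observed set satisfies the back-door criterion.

desc(H)\{H}={K,W}; candidates ⊆ {Q,X,Y}.
∅: H⊥K given ∅ in G with H→· removed — back-door holds.

H→K: minimal back-door set ∅.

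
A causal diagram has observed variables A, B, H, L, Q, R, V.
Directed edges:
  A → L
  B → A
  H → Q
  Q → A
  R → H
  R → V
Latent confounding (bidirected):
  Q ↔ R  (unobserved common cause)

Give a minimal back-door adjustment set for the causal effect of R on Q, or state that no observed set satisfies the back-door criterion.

desc(R)\{R}={A,H,L,Q,V}; candidates ⊆ {B}.
R↔Q: latent back-door arc(s) into R.
size 0: {}; under {} R still reaches {A,L,Q} ∋ Q.
size 1: {B}; under {B} R still reaches {A,L,Q} ∋ Q.
R↔Q cannot be blocked by any observed set — no back-door set.

R→Q: no observed back-door set.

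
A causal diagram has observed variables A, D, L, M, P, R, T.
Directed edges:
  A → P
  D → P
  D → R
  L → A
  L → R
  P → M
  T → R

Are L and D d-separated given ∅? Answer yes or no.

Bayes-Ball from L | ∅ reaches {A,M,P,R}.
D ∉ reach(L|∅) ⇒ L ⊥ D | ∅.

Yes — L ⊥ D | ∅.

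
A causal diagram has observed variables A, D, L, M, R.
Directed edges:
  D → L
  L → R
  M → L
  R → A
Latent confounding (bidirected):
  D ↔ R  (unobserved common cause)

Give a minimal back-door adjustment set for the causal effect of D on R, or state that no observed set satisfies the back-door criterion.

D→R: no observed back-door set.

desc(D)\{D}={A,L,R}; candidates ⊆ {M}.
D↔R: latent back-door arc(s) into D.
size 0: {}; under {} D still reaches {A,R} ∋ R.
size 1: {M}; under {M} D still reaches {A,R} ∋ R.
D↔R cannot be blocked by any observed set — no back-door set.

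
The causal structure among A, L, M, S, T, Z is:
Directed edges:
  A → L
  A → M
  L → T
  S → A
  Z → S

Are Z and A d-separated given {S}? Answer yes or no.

Bayes-Ball from Z | {S} reaches ∅.
A ∉ reach(Z|{S}) ⇒ Z ⊥ A | {S}.

Yes — Z ⊥ A | {S}.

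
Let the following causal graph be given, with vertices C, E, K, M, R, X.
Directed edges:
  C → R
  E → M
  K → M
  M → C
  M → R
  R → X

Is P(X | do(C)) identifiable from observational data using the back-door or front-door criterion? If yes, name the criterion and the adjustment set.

desc(C)\{C}={R,X}; candidates ⊆ {E,K,M}.
size 0: {}; under {} C still reaches {E,K,M,R,X} ∋ X.
{M}: C⊥X given {M} in G with C→· removed — back-door holds.
P(X|do(C)) = Σ_{M} P(X|C,M)·P(M).

P(X|do(C)): backdoor, adjust for {M}.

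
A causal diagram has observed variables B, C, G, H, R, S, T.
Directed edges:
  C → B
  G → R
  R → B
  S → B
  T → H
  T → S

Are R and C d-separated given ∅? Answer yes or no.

Bayes-Ball from R | ∅ reaches {B,G}.
C ∉ reach(R|∅) ⇒ R ⊥ C | ∅.

Yes — R ⊥ C | ∅.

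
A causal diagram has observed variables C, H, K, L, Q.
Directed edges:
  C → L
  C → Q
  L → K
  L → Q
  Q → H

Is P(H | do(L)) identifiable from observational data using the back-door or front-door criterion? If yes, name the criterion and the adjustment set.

desc(L)\{L}={H,K,Q}; candidates ⊆ {C}.
size 0: {}; under {} L still reaches {C,H,Q} ∋ H.
{C}: L⊥H given {C} in G with L→· removed — back-door holds.
P(H|do(L)) = Σ_{C} P(H|L,C)·P(C).

P(H|do(L)): backdoor, adjust for {C}.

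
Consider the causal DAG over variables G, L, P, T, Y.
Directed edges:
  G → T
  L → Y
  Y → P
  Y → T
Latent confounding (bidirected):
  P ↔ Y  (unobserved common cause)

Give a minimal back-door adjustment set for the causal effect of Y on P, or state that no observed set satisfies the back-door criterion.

desc(Y)\{Y}={P,T}; candidates ⊆ {G,L}.
Y↔P: latent back-door arc(s) into Y.
size 0: {}; under {} Y still reaches {L,P} ∋ P.
size 1: {G}, {L}; under {G} Y still reaches {L,P} ∋ P.
size 2: {G,L}; under {G,L} Y still reaches {P} ∋ P.
Y↔P cannot be blocked by any observed set — no back-door set.

Y→P: no observed back-door set.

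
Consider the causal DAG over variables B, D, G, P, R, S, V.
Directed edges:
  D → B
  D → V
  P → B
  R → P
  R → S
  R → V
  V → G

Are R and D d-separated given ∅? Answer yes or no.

Yes — R ⊥ D | ∅.

Bayes-Ball from R | ∅ reaches {B,G,P,S,V}.
D ∉ reach(R|∅) ⇒ R ⊥ D | ∅.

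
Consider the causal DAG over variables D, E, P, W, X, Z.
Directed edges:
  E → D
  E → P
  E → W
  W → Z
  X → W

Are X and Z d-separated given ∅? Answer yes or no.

No — X and Z are d-connected given ∅.

Bayes-Ball from X | ∅ reaches {W,Z}.
Z ∈ reach(X|∅) ⇒ X ⊥̸ Z | ∅.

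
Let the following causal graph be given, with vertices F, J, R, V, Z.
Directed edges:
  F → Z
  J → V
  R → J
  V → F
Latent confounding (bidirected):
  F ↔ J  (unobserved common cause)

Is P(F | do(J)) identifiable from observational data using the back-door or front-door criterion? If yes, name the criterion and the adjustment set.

P(F|do(J)): frontdoor, adjust for {V}.

desc(J)\{J}={F,V,Z}; candidates ⊆ {R}.
J↔F: latent back-door arc(s) into J.
size 0: {}; under {} J still reaches {F,R,Z} ∋ F.
size 1: {R}; under {R} J still reaches {F,Z} ∋ F.
J↔F cannot be blocked by any observed set — no back-door set.
{V}: (i) intercepts every directed J→F path; (ii) no back-door J→{V}; (iii) {J} blocks every back-door {V}→F. Front-door holds.
P(F|do(J)) = Σ_{V} P(V|J) Σ_{J'} P(F|V,J')P(J').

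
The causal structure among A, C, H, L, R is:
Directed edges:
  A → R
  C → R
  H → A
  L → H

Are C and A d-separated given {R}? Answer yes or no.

Bayes-Ball from C | {R} reaches {A,H,L}.
A ∈ reach(C|{R}) ⇒ C ⊥̸ A | {R}.

No — C and A are d-connected given {R}.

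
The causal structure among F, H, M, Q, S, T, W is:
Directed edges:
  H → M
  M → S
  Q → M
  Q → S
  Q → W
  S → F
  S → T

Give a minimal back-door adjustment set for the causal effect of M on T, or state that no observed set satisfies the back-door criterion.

desc(M)\{M}={F,S,T}; candidates ⊆ {H,Q,W}.
size 0: {}; under {} M still reaches {F,H,Q,S,T,W} ∋ T.
{Q}: M⊥T given {Q} in G with M→· removed — back-door holds.

M→T: minimal back-door set {Q}.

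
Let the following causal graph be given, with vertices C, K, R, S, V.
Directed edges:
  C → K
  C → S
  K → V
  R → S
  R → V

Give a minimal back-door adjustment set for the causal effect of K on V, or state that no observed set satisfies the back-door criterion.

K→V: minimal back-door set ∅.

desc(K)\{K}={V}; candidates ⊆ {C,R,S}.
∅: K⊥V given ∅ in G with K→· removed — back-door holds.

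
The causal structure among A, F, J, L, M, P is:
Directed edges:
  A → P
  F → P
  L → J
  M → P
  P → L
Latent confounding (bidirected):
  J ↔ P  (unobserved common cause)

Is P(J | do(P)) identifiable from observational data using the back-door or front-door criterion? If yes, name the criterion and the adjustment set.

P(J|do(P)): frontdoor, adjust for {L}.

desc(P)\{P}={J,L}; candidates ⊆ {A,F,M}.
P↔J: latent back-door arc(s) into P.
size 0: {}; under {} P still reaches {A,F,J,M} ∋ J.
size 1: {A}, {F}, {M}; under {A} P still reaches {F,J,M} ∋ J.
size 2: {A,F}, {A,M}, {F,M}; under {A,F} P still reaches {J,M} ∋ J.
P↔J cannot be blocked by any observed set — no back-door set.
{L}: (i) intercepts every directed P→J path; (ii) no back-door P→{L}; (iii) {P} blocks every back-door {L}→J. Front-door holds.
P(J|do(P)) = Σ_{L} P(L|P) Σ_{P'} P(J|L,P')P(P').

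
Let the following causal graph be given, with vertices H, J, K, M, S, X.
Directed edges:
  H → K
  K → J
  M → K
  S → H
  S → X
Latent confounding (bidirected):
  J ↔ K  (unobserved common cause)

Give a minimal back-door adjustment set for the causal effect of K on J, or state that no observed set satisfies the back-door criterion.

desc(K)\{K}={J}; candidates ⊆ {H,M,S,X}.
K↔J: latent back-door arc(s) into K.
size 0: {}; under {} K still reaches {H,J,M,S,X} ∋ J.
size 1: {H}, {M}, {S} …(+1); under {H} K still reaches {J,M} ∋ J.
size 2: {H,M}, {H,S}, {H,X} …(+3); under {H,M} K still reaches {J} ∋ J.
K↔J cannot be blocked by any observed set — no back-door set.

K→J: no observed back-door set.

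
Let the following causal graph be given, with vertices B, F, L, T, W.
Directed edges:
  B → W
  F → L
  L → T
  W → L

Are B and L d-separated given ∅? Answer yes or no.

No — B and L are d-connected given ∅.

Bayes-Ball from B | ∅ reaches {L,T,W}.
L ∈ reach(B|∅) ⇒ B ⊥̸ L | ∅.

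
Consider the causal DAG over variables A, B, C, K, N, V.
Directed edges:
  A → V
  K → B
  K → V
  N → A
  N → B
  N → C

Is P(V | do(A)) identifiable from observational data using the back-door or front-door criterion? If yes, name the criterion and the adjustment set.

desc(A)\{A}={V}; candidates ⊆ {B,C,K,N}.
∅: A⊥V given ∅ in G with A→· removed — back-door holds.
P(V|do(A)) = P(V|A) — no adjustment needed.

P(V|do(A)): backdoor, adjust for ∅.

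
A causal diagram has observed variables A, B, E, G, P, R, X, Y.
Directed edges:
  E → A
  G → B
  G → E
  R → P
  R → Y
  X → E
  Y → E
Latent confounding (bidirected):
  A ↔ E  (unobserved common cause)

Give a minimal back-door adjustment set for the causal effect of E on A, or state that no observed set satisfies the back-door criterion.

E→A: no observed back-door set.

desc(E)\{E}={A}; candidates ⊆ {B,G,P,R,X,Y}.
E↔A: latent back-door arc(s) into E.
size 0: {}; under {} E still reaches {A,B,G,P,R,X,Y} ∋ A.
size 1: {B}, {G}, {P} …(+3); under {B} E still reaches {A,G,P,R,X,Y} ∋ A.
size 2: {B,G}, {B,P}, {B,R} …(+12); under {B,G} E still reaches {A,P,R,X,Y} ∋ A.
E↔A cannot be blocked by any observed set — no back-door set.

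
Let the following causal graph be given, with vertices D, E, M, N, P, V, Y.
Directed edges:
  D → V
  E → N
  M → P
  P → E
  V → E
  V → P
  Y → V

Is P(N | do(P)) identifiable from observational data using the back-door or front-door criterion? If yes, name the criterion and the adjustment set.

P(N|do(P)): backdoor, adjust for {V}.

desc(P)\{P}={E,N}; candidates ⊆ {D,M,V,Y}.
size 0: {}; under {} P still reaches {D,E,M,N,V,Y} ∋ N.
{V}: P⊥N given {V} in G with P→· removed — back-door holds.
P(N|do(P)) = Σ_{V} P(N|P,V)·P(V).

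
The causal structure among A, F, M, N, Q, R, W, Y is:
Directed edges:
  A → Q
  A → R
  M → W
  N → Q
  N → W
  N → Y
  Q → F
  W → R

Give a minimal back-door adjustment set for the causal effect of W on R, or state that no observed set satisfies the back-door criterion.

W→R: minimal back-door set ∅.

desc(W)\{W}={R}; candidates ⊆ {A,F,M,N,Q,Y}.
∅: W⊥R given ∅ in G with W→· removed — back-door holds.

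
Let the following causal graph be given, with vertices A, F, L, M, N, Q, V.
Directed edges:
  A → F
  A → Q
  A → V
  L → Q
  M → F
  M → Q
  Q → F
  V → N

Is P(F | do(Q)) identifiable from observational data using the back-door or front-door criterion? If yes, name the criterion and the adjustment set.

desc(Q)\{Q}={F}; candidates ⊆ {A,L,M,N,V}.
size 0: {}; under {} Q still reaches {A,F,L,M,N,V} ∋ F.
size 1: {A}, {L}, {M} …(+2); under {A} Q still reaches {F,L,M} ∋ F.
{A,M}: Q⊥F given {A,M} in G with Q→· removed — back-door holds.
P(F|do(Q)) = Σ_{A,M} P(F|Q,A,M)·P(A,M).

P(F|do(Q)): backdoor, adjust for {A, M}.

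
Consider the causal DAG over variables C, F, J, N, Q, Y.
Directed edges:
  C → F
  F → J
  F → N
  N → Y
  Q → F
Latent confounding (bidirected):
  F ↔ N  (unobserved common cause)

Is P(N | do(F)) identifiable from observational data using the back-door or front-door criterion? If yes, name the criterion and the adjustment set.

P(N|do(F)): not identifiable (no BD/FD set).

desc(F)\{F}={J,N,Y}; candidates ⊆ {C,Q}.
F↔N: latent back-door arc(s) into F.
size 0: {}; under {} F still reaches {C,N,Q,Y} ∋ N.
size 1: {C}, {Q}; under {C} F still reaches {N,Q,Y} ∋ N.
size 2: {C,Q}; under {C,Q} F still reaches {N,Y} ∋ N.
F↔N cannot be blocked by any observed set — no back-door set.
No mediator lies on a directed F→…→N path.
Neither criterion identifies P(N|do(F)) in this graph.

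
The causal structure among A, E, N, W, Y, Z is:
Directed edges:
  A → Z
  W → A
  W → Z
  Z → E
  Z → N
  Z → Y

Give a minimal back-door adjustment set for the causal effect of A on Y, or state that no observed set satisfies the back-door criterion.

desc(A)\{A}={E,N,Y,Z}; candidates ⊆ {W}.
size 0: {}; under {} A still reaches {E,N,W,Y,Z} ∋ Y.
{W}: A⊥Y given {W} in G with A→· removed — back-door holds.

A→Y: minimal back-door set {W}.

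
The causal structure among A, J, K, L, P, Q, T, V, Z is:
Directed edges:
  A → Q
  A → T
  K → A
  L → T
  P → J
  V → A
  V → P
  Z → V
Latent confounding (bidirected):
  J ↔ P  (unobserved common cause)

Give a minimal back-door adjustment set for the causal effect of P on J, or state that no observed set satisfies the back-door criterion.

desc(P)\{P}={J}; candidates ⊆ {A,K,L,Q,T,V,Z}.
P↔J: latent back-door arc(s) into P.
size 0: {}; under {} P still reaches {A,J,Q,T,V,Z} ∋ J.
size 1: {A}, {K}, {L} …(+4); under {A} P still reaches {J,K,V,Z} ∋ J.
size 2: {A,K}, {A,L}, {A,Q} …(+18); under {A,K} P still reaches {J,V,Z} ∋ J.
P↔J cannot be blocked by any observed set — no back-door set.

P→J: no observed back-door set.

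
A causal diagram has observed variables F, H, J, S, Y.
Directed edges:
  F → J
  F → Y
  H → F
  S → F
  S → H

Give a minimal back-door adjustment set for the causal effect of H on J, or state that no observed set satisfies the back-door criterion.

desc(H)\{H}={F,J,Y}; candidates ⊆ {S}.
size 0: {}; under {} H still reaches {F,J,S,Y} ∋ J.
{S}: H⊥J given {S} in G with H→· removed — back-door holds.

H→J: minimal back-door set {S}.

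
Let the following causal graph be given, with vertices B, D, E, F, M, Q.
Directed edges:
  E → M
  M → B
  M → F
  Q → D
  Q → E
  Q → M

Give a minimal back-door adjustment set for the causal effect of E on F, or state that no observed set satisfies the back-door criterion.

E→F: minimal back-door set {Q}.

desc(E)\{E}={B,F,M}; candidates ⊆ {D,Q}.
size 0: {}; under {} E still reaches {B,D,F,M,Q} ∋ F.
{Q}: E⊥F given {Q} in G with E→· removed — back-door holds.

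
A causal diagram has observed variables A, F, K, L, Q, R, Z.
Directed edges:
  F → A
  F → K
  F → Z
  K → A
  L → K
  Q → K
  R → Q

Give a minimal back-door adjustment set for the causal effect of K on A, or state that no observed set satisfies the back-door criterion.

desc(K)\{K}={A}; candidates ⊆ {F,L,Q,R,Z}.
size 0: {}; under {} K still reaches {A,F,L,Q,R,Z} ∋ A.
{F}: K⊥A given {F} in G with K→· removed — back-door holds.

K→A: minimal back-door set {F}.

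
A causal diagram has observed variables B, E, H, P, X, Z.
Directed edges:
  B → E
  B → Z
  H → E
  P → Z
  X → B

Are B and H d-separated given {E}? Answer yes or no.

Bayes-Ball from B | {E} reaches {H,X,Z}.
H ∈ reach(B|{E}) ⇒ B ⊥̸ H | {E}.

No — B and H are d-connected given {E}.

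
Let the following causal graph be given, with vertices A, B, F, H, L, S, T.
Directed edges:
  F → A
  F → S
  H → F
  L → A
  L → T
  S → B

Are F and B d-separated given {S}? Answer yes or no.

Yes — F ⊥ B | {S}.

Bayes-Ball from F | {S} reaches {A,H}.
B ∉ reach(F|{S}) ⇒ F ⊥ B | {S}.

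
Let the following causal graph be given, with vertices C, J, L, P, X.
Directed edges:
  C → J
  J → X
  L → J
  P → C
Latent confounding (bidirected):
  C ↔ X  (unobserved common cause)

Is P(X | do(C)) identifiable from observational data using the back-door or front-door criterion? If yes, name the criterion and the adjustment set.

P(X|do(C)): frontdoor, adjust for {J}.

desc(C)\{C}={J,X}; candidates ⊆ {L,P}.
C↔X: latent back-door arc(s) into C.
size 0: {}; under {} C still reaches {P,X} ∋ X.
size 1: {L}, {P}; under {L} C still reaches {P,X} ∋ X.
size 2: {L,P}; under {L,P} C still reaches {X} ∋ X.
C↔X cannot be blocked by any observed set — no back-door set.
{J}: (i) intercepts every directed C→X path; (ii) no back-door C→{J}; (iii) {C} blocks every back-door {J}→X. Front-door holds.
P(X|do(C)) = Σ_{J} P(J|C) Σ_{C'} P(X|J,C')P(C').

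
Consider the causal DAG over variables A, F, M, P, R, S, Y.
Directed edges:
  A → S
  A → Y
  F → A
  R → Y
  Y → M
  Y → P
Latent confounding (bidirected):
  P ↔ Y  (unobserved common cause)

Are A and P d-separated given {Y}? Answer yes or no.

No — A and P are d-connected given {Y}.

Bayes-Ball from A | {Y} reaches {F,P,R,S}.
P ∈ reach(A|{Y}) ⇒ A ⊥̸ P | {Y}.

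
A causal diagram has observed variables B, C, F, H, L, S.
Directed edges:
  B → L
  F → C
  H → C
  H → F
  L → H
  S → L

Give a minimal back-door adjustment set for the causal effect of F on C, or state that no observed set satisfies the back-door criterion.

F→C: minimal back-door set {H}.

desc(F)\{F}={C}; candidates ⊆ {B,H,L,S}.
size 0: {}; under {} F still reaches {B,C,H,L,S} ∋ C.
{H}: F⊥C given {H} in G with F→· removed — back-door holds.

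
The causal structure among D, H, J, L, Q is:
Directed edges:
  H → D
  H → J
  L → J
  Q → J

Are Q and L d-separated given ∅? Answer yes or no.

Bayes-Ball from Q | ∅ reaches {J}.
L ∉ reach(Q|∅) ⇒ Q ⊥ L | ∅.

Yes — Q ⊥ L | ∅.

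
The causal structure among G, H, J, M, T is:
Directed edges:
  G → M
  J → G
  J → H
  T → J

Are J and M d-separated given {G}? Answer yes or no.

Yes — J ⊥ M | {G}.

Bayes-Ball from J | {G} reaches {H,T}.
M ∉ reach(J|{G}) ⇒ J ⊥ M | {G}.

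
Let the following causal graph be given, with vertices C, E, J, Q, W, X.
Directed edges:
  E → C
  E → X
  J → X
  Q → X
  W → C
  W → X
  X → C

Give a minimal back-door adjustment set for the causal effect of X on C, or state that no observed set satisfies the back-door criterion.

desc(X)\{X}={C}; candidates ⊆ {E,J,Q,W}.
size 0: {}; under {} X still reaches {C,E,J,Q,W} ∋ C.
size 1: {E}, {J}, {Q} …(+1); under {E} X still reaches {C,J,Q,W} ∋ C.
{E,W}: X⊥C given {E,W} in G with X→· removed — back-door holds.

X→C: minimal back-door set {E, W}.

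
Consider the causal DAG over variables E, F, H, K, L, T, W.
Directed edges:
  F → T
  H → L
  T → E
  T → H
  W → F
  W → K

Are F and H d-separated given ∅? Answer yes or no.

No — F and H are d-connected given ∅.

Bayes-Ball from F | ∅ reaches {E,H,K,L,T,W}.
H ∈ reach(F|∅) ⇒ F ⊥̸ H | ∅.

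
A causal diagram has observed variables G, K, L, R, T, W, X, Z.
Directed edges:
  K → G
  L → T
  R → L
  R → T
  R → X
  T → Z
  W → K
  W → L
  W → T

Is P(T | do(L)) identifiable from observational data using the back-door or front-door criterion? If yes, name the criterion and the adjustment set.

P(T|do(L)): backdoor, adjust for {R, W}.

desc(L)\{L}={T,Z}; candidates ⊆ {G,K,R,W,X}.
size 0: {}; under {} L still reaches {G,K,R,T,W,X,Z} ∋ T.
size 1: {G}, {K}, {R} …(+2); under {G} L still reaches {K,R,T,W,X,Z} ∋ T.
{R,W}: L⊥T given {R,W} in G with L→· removed — back-door holds.
P(T|do(L)) = Σ_{R,W} P(T|L,R,W)·P(R,W).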